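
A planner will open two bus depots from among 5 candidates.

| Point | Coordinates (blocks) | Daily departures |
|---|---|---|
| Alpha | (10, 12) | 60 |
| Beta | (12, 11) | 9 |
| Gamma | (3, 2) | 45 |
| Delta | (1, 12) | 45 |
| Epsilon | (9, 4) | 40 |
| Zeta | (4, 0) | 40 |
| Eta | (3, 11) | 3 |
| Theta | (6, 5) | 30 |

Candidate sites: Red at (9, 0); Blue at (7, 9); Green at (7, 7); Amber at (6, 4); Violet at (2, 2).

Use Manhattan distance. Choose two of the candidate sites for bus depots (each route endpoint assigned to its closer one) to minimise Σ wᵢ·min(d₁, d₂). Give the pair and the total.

{Blue, Amber}, total 1461

Evaluate every pair (each demand assigned to the nearer of the two):
  {Blue, Amber}: total = 1461
  {Blue, Violet}: total = 1481
  {Green, Violet}: total = 1575
  {Green, Amber}: total = 1695
  {Red, Blue}: total = 1716
  {Amber, Violet}: total = 1717
  {Red, Green}: total = 1890
  {Blue, Green}: total = 1941
  {Red, Violet}: total = 2006
  {Red, Amber}: total = 2027
Best pair: {Blue, Amber} with total 1461.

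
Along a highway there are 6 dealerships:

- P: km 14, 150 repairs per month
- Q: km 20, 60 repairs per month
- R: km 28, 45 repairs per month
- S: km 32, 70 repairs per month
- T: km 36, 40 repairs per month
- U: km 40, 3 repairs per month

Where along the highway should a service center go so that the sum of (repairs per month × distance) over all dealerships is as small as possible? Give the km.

For a sum of weighted absolute distances on a line, the optimum is the weighted median (not the mean). Total weight W = 368; half-weight = 184.
Sort by position and accumulate weight:
  km 14 (P, w=150) → cum 150
  km 20 (Q, w=60) → cum 210  ≥ 184 → median here
  km 28 (R, w=45) → cum 255
  km 32 (S, w=70) → cum 325
  km 36 (T, w=40) → cum 365
  km 40 (U, w=3) → cum 368
Optimal location: km 20.

x = 20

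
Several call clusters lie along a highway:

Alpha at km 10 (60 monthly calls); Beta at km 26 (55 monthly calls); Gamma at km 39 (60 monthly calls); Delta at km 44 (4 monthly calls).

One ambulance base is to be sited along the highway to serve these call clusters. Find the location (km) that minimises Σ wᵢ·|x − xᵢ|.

x = 26

For a sum of weighted absolute distances on a line, the optimum is the weighted median (not the mean). Total weight W = 179; half-weight = 89.5.
Sort by position and accumulate weight:
  km 10 (Alpha, w=60) → cum 60
  km 26 (Beta, w=55) → cum 115  ≥ 89.5 → median here
  km 39 (Gamma, w=60) → cum 175
  km 44 (Delta, w=4) → cum 179
Optimal location: km 26.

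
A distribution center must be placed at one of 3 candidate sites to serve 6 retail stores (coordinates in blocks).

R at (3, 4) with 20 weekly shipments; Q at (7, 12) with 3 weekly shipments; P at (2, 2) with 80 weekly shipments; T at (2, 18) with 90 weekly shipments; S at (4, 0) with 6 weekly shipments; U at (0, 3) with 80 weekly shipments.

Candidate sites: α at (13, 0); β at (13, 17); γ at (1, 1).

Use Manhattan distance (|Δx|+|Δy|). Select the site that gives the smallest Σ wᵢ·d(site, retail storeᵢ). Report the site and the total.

γ, total 2195 blocks

Total weighted distance at each candidate:
  α (13, 0): total = 5318
  β (13, 17): total = 5969
  γ (1, 1): total = 2195
Minimum is at γ with total 2195 blocks.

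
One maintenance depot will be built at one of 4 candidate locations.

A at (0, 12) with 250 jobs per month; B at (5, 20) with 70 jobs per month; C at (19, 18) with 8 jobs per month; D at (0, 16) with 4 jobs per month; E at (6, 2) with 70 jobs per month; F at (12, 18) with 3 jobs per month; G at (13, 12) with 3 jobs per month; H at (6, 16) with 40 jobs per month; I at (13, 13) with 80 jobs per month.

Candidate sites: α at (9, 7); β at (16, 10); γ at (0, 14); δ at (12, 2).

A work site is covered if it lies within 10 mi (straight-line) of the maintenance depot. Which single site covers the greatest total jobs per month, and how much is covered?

Coverage radius r = 10 mi; a point is covered iff (Δx)²+(Δy)² ≤ 10² = 100.
  α (9, 7): covers {E, G, H, I} → 193
  β (16, 10): covers {C, F, G, I} → 94
  γ (0, 14): covers {A, B, D, H} → 364
  δ (12, 2): covers {E} → 70
Maximum coverage at γ: 364 jobs per month.

γ, covering 364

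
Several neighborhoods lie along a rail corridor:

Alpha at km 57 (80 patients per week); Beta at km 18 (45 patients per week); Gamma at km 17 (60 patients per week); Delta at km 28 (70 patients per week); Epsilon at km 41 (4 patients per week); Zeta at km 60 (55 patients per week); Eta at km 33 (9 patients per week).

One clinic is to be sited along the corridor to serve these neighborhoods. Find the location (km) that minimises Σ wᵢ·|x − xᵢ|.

For a sum of weighted absolute distances on a line, the optimum is the weighted median (not the mean). Total weight W = 323; half-weight = 161.5.
Sort by position and accumulate weight:
  km 17 (Gamma, w=60) → cum 60
  km 18 (Beta, w=45) → cum 105
  km 28 (Delta, w=70) → cum 175  ≥ 161.5 → median here
  km 33 (Eta, w=9) → cum 184
  km 41 (Epsilon, w=4) → cum 188
  km 57 (Alpha, w=80) → cum 268
  km 60 (Zeta, w=55) → cum 323
Optimal location: km 28.

x = 28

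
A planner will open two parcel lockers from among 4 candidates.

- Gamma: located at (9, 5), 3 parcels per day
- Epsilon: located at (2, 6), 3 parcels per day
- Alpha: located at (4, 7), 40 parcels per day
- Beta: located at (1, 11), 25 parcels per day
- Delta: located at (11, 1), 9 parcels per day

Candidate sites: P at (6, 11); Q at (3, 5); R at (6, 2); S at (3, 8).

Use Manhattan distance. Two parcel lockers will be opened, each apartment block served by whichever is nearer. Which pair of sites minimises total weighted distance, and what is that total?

Evaluate every pair (each demand assigned to the nearer of the two):
  {R, S}: total = 286
  {Q, S}: total = 337
  {P, S}: total = 376
  {P, Q}: total = 377
  {Q, R}: total = 398
  {P, R}: total = 461
Best pair: {R, S} with total 286.

{R, S}, total 286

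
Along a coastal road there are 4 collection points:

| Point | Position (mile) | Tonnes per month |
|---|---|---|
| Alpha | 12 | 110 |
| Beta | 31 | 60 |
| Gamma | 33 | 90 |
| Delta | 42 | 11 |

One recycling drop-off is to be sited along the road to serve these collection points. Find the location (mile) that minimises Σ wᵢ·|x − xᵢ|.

For a sum of weighted absolute distances on a line, the optimum is the weighted median (not the mean). Total weight W = 271; half-weight = 135.5.
Sort by position and accumulate weight:
  mile 12 (Alpha, w=110) → cum 110
  mile 31 (Beta, w=60) → cum 170  ≥ 135.5 → median here
  mile 33 (Gamma, w=90) → cum 260
  mile 42 (Delta, w=11) → cum 271
Optimal location: mile 31.

x = 31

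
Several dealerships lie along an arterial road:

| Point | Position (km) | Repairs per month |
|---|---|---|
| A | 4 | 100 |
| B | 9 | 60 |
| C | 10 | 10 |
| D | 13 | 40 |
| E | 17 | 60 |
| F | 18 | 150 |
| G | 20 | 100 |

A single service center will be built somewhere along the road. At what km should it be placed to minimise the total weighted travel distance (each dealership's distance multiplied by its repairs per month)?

For a sum of weighted absolute distances on a line, the optimum is the weighted median (not the mean). Total weight W = 520; half-weight = 260.
Sort by position and accumulate weight:
  km 4 (A, w=100) → cum 100
  km 9 (B, w=60) → cum 160
  km 10 (C, w=10) → cum 170
  km 13 (D, w=40) → cum 210
  km 17 (E, w=60) → cum 270  ≥ 260 → median here
  km 18 (F, w=150) → cum 420
  km 20 (G, w=100) → cum 520
Optimal location: km 17.

x = 17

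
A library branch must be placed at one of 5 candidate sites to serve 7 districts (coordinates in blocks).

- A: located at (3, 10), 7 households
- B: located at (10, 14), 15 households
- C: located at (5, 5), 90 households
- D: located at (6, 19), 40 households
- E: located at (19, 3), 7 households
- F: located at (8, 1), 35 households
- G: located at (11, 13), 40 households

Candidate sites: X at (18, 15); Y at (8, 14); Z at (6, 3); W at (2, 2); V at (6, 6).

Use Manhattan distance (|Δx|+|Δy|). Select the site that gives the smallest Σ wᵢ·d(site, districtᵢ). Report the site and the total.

Total weighted distance at each candidate:
  X (18, 15): total = 4276
  Y (8, 14): total = 2222
  Z (6, 3): total = 2036
  W (2, 2): total = 2914
  V (6, 6): total = 1766
Minimum is at V with total 1766 blocks.

V, total 1766 blocks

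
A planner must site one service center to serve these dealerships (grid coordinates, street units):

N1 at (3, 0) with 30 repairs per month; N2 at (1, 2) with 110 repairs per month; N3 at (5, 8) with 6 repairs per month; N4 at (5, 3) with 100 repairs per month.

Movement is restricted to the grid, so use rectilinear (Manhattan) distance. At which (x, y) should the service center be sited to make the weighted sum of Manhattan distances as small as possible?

(3, 2)

Manhattan distance separates: Σwᵢ(|x−xᵢ|+|y−yᵢ|) = Σwᵢ|x−xᵢ| + Σwᵢ|y−yᵢ|, so x and y are optimised independently as 1-D weighted medians.
Total weight W = 246; half = 123.
x-coordinate, sorted with cumulative weight:
  x=1 (N2, w=110) cum 110
  x=3 (N1, w=30) cum 140  ← median
  x=5 (N3, w=6) cum 146
  x=5 (N4, w=100) cum 246
⇒ x* = 3
y-coordinate, sorted with cumulative weight:
  y=0 (N1, w=30) cum 30
  y=2 (N2, w=110) cum 140  ← median
  y=3 (N4, w=100) cum 240
  y=8 (N3, w=6) cum 246
⇒ y* = 2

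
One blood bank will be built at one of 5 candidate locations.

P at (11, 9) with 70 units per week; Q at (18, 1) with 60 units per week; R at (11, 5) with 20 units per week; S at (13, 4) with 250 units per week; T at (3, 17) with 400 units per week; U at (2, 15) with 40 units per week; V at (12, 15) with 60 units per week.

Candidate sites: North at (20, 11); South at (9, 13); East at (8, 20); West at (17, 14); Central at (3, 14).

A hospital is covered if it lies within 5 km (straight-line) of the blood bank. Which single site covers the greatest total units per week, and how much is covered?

Coverage radius r = 5 km; a point is covered iff (Δx)²+(Δy)² ≤ 5² = 25.
  North (20, 11): covers {none} → 0
  South (9, 13): covers {P, V} → 130
  East (8, 20): covers {none} → 0
  West (17, 14): covers {none} → 0
  Central (3, 14): covers {T, U} → 440
Maximum coverage at Central: 440 units per week.

Central, covering 440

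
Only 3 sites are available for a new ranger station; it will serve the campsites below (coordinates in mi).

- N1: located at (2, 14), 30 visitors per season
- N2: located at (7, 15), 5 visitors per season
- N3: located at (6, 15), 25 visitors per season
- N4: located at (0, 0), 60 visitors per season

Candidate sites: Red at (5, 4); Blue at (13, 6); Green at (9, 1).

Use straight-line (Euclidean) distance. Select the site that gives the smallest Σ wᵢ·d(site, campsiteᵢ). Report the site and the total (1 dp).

Red, total 1029.4 mi

Total weighted distance at each candidate:
  Red (5, 4): total = 1029.4
  Blue (13, 6): total = 1606.2
  Green (9, 1): total = 1414.9
Minimum is at Red with total 1029.4 mi.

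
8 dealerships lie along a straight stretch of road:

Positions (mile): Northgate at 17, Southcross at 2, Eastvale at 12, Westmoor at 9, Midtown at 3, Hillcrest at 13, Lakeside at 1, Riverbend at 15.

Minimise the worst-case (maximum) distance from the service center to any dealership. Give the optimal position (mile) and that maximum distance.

location 9, max distance 8

The 1-center on a line is the midpoint of the two extreme points: leftmost at 1, rightmost at 17.
Optimal location = (1 + 17)/2 = 9; maximum distance = (17 − 1)/2 = 8.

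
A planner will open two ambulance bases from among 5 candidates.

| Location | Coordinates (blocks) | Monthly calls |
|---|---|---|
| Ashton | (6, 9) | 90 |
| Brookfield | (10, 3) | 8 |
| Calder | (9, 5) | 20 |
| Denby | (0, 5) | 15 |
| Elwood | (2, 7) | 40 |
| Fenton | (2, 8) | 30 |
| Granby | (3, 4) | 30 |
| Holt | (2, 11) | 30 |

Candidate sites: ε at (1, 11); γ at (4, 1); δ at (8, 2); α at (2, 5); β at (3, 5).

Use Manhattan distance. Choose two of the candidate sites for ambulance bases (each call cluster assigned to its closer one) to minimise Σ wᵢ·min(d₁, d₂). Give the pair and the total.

Evaluate every pair (each demand assigned to the nearer of the two):
  {ε, α}: total = 1140
  {ε, β}: total = 1167
  {α, β}: total = 1232
  {δ, β}: total = 1259
  {δ, α}: total = 1264
  {γ, β}: total = 1339
  {γ, α}: total = 1364
  {ε, δ}: total = 1399
  {ε, γ}: total = 1449
  {γ, δ}: total = 2104
Best pair: {ε, α} with total 1140.

{ε, α}, total 1140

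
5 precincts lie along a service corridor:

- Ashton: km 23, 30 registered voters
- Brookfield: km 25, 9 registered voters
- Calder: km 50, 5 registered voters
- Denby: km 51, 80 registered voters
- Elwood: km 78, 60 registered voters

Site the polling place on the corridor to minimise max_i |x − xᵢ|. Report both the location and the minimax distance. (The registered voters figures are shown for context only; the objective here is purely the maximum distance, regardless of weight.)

The 1-center on a line is the midpoint of the two extreme points: leftmost at 23, rightmost at 78.
Optimal location = (23 + 78)/2 = 50.5; maximum distance = (78 − 23)/2 = 27.5.

location 50.5, max distance 27.5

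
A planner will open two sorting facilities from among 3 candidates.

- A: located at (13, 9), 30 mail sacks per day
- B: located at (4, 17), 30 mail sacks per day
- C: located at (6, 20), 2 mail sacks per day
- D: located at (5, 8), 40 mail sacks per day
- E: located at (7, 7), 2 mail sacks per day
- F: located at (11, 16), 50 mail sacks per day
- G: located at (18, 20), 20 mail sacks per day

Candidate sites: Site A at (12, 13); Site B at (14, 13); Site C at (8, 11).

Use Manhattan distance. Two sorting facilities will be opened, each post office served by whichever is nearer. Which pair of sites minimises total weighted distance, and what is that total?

Evaluate every pair (each demand assigned to the nearer of the two):
  {Site A, Site C}: total = 1182
  {Site B, Site C}: total = 1242
  {Site A, Site B}: total = 1458
Best pair: {Site A, Site C} with total 1182.

{Site A, Site C}, total 1182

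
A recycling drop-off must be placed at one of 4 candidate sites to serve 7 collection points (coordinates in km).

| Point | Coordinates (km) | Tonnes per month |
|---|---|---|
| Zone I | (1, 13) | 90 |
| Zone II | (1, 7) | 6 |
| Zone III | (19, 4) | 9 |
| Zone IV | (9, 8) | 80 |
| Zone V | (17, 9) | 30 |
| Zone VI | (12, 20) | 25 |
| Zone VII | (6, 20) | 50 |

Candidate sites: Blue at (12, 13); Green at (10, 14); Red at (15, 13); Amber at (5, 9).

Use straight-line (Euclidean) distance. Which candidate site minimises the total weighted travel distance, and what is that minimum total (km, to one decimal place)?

Amber, total 2237.8 km

Total weighted distance at each candidate:
  Blue (12, 13): total = 2462.3
  Green (10, 14): total = 2267.8
  Red (15, 13): total = 2959.5
  Amber (5, 9): total = 2237.8
Minimum is at Amber with total 2237.8 km.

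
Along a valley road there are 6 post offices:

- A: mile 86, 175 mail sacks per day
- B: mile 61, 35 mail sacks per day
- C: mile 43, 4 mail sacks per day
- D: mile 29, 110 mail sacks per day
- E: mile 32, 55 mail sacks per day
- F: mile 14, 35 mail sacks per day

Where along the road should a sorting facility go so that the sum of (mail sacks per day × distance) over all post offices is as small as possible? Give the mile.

For a sum of weighted absolute distances on a line, the optimum is the weighted median (not the mean). Total weight W = 414; half-weight = 207.
Sort by position and accumulate weight:
  mile 14 (F, w=35) → cum 35
  mile 29 (D, w=110) → cum 145
  mile 32 (E, w=55) → cum 200
  mile 43 (C, w=4) → cum 204
  mile 61 (B, w=35) → cum 239  ≥ 207 → median here
  mile 86 (A, w=175) → cum 414
Optimal location: mile 61.

x = 61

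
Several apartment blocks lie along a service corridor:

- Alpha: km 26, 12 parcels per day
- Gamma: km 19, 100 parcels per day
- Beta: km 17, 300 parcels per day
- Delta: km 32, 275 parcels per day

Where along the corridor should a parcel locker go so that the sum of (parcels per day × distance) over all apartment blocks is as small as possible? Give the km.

For a sum of weighted absolute distances on a line, the optimum is the weighted median (not the mean). Total weight W = 687; half-weight = 343.5.
Sort by position and accumulate weight:
  km 17 (Beta, w=300) → cum 300
  km 19 (Gamma, w=100) → cum 400  ≥ 343.5 → median here
  km 26 (Alpha, w=12) → cum 412
  km 32 (Delta, w=275) → cum 687
Optimal location: km 19.

x = 19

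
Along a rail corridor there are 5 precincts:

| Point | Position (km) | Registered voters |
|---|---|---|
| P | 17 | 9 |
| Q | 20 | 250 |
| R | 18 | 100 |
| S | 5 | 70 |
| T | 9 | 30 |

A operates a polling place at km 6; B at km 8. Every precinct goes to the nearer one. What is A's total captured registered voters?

70

The indifferent point is the midpoint (6+8)/2 = 7; precincts left of it (closer to A at 6) go to A, those right go to B.
  S at 5 (w=70) → A
  T at 9 (w=30) → B
  P at 17 (w=9) → B
  R at 18 (w=100) → B
  Q at 20 (w=250) → B
A captures 70; B captures 389.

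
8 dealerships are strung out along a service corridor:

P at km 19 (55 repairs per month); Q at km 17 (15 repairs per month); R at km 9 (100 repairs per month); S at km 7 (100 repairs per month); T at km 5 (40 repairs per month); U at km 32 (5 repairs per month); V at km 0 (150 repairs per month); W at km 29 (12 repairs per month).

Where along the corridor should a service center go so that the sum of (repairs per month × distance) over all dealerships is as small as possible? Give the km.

For a sum of weighted absolute distances on a line, the optimum is the weighted median (not the mean). Total weight W = 477; half-weight = 238.5.
Sort by position and accumulate weight:
  km 0 (V, w=150) → cum 150
  km 5 (T, w=40) → cum 190
  km 7 (S, w=100) → cum 290  ≥ 238.5 → median here
  km 9 (R, w=100) → cum 390
  km 17 (Q, w=15) → cum 405
  km 19 (P, w=55) → cum 460
  km 29 (W, w=12) → cum 472
  km 32 (U, w=5) → cum 477
Optimal location: km 7.

x = 7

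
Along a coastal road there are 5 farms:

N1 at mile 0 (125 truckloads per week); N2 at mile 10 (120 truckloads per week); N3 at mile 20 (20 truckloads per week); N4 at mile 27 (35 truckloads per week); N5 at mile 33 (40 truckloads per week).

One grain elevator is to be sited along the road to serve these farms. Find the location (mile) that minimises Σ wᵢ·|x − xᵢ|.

For a sum of weighted absolute distances on a line, the optimum is the weighted median (not the mean). Total weight W = 340; half-weight = 170.
Sort by position and accumulate weight:
  mile 0 (N1, w=125) → cum 125
  mile 10 (N2, w=120) → cum 245  ≥ 170 → median here
  mile 20 (N3, w=20) → cum 265
  mile 27 (N4, w=35) → cum 300
  mile 33 (N5, w=40) → cum 340
Optimal location: mile 10.

x = 10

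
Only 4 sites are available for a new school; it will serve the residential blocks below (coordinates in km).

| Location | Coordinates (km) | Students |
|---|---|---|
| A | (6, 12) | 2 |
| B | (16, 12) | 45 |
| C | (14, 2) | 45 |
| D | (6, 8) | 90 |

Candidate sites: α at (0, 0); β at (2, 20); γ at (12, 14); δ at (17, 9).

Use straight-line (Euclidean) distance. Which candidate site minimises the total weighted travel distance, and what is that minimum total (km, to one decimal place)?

Total weighted distance at each candidate:
  α (0, 0): total = 2463.2
  β (2, 20): total = 2855.4
  γ (12, 14): total = 1525.0
  δ (17, 9): total = 1501.9
Minimum is at δ with total 1501.9 km.

δ, total 1501.9 km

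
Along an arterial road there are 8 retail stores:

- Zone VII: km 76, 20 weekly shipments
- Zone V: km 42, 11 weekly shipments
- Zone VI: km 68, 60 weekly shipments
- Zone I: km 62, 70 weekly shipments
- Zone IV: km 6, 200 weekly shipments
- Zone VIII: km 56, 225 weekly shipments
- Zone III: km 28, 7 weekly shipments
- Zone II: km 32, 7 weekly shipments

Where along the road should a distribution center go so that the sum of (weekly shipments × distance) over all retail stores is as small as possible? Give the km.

For a sum of weighted absolute distances on a line, the optimum is the weighted median (not the mean). Total weight W = 600; half-weight = 300.
Sort by position and accumulate weight:
  km 6 (Zone IV, w=200) → cum 200
  km 28 (Zone III, w=7) → cum 207
  km 32 (Zone II, w=7) → cum 214
  km 42 (Zone V, w=11) → cum 225
  km 56 (Zone VIII, w=225) → cum 450  ≥ 300 → median here
  km 62 (Zone I, w=70) → cum 520
  km 68 (Zone VI, w=60) → cum 580
  km 76 (Zone VII, w=20) → cum 600
Optimal location: km 56.

x = 56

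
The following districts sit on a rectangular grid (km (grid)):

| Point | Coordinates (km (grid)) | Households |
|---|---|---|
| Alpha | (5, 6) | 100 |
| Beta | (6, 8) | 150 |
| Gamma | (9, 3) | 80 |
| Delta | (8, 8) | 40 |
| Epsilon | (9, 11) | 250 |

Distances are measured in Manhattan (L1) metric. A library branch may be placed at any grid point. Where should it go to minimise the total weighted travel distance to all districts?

Manhattan distance separates: Σwᵢ(|x−xᵢ|+|y−yᵢ|) = Σwᵢ|x−xᵢ| + Σwᵢ|y−yᵢ|, so x and y are optimised independently as 1-D weighted medians.
Total weight W = 620; half = 310.
x-coordinate, sorted with cumulative weight:
  x=5 (Alpha, w=100) cum 100
  x=6 (Beta, w=150) cum 250
  x=8 (Delta, w=40) cum 290
  x=9 (Gamma, w=80) cum 370  ← median
  x=9 (Epsilon, w=250) cum 620
⇒ x* = 9
y-coordinate, sorted with cumulative weight:
  y=3 (Gamma, w=80) cum 80
  y=6 (Alpha, w=100) cum 180
  y=8 (Beta, w=150) cum 330  ← median
  y=8 (Delta, w=40) cum 370
  y=11 (Epsilon, w=250) cum 620
⇒ y* = 8

(9, 8)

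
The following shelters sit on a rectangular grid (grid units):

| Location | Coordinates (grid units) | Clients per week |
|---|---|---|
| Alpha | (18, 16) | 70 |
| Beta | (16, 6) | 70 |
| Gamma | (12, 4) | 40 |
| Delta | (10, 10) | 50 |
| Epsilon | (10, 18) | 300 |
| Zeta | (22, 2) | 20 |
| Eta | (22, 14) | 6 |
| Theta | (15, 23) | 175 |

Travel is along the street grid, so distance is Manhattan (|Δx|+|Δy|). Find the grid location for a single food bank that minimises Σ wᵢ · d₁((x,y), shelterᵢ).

(12, 18)

Manhattan distance separates: Σwᵢ(|x−xᵢ|+|y−yᵢ|) = Σwᵢ|x−xᵢ| + Σwᵢ|y−yᵢ|, so x and y are optimised independently as 1-D weighted medians.
Total weight W = 731; half = 365.5.
x-coordinate, sorted with cumulative weight:
  x=10 (Delta, w=50) cum 50
  x=10 (Epsilon, w=300) cum 350
  x=12 (Gamma, w=40) cum 390  ← median
  x=15 (Theta, w=175) cum 565
  x=16 (Beta, w=70) cum 635
  x=18 (Alpha, w=70) cum 705
  x=22 (Zeta, w=20) cum 725
  x=22 (Eta, w=6) cum 731
⇒ x* = 12
y-coordinate, sorted with cumulative weight:
  y=2 (Zeta, w=20) cum 20
  y=4 (Gamma, w=40) cum 60
  y=6 (Beta, w=70) cum 130
  y=10 (Delta, w=50) cum 180
  y=14 (Eta, w=6) cum 186
  y=16 (Alpha, w=70) cum 256
  y=18 (Epsilon, w=300) cum 556  ← median
  y=23 (Theta, w=175) cum 731
⇒ y* = 18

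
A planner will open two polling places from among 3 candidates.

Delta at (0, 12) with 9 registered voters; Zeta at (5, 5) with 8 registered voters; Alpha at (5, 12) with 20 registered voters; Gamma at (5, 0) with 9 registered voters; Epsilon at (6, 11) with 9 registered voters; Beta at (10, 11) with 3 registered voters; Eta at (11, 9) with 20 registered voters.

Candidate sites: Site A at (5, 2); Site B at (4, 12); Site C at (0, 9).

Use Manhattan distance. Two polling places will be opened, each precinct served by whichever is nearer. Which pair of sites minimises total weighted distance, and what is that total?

{Site A, Site B}, total 346

Evaluate every pair (each demand assigned to the nearer of the two):
  {Site A, Site B}: total = 346
  {Site B, Site C}: total = 476
  {Site A, Site C}: total = 557
Best pair: {Site A, Site B} with total 346.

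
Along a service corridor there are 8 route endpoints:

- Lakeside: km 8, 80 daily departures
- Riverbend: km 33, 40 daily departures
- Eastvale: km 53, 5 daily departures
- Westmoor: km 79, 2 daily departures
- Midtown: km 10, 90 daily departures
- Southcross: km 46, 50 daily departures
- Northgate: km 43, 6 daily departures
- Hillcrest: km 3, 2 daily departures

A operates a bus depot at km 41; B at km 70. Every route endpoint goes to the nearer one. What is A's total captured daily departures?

The indifferent point is the midpoint (41+70)/2 = 55.5; route endpoints left of it (closer to A at 41) go to A, those right go to B.
  Hillcrest at 3 (w=2) → A
  Lakeside at 8 (w=80) → A
  Midtown at 10 (w=90) → A
  Riverbend at 33 (w=40) → A
  Northgate at 43 (w=6) → A
  Southcross at 46 (w=50) → A
  Eastvale at 53 (w=5) → A
  Westmoor at 79 (w=2) → B
A captures 273; B captures 2.

273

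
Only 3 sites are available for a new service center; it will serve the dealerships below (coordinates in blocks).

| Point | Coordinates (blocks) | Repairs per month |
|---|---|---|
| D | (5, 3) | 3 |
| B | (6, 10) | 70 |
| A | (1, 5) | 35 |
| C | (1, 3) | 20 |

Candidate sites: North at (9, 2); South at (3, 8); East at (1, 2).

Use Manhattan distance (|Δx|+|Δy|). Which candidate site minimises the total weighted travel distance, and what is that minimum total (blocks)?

South, total 686 blocks

Total weighted distance at each candidate:
  North (9, 2): total = 1350
  South (3, 8): total = 686
  East (1, 2): total = 1050
Minimum is at South with total 686 blocks.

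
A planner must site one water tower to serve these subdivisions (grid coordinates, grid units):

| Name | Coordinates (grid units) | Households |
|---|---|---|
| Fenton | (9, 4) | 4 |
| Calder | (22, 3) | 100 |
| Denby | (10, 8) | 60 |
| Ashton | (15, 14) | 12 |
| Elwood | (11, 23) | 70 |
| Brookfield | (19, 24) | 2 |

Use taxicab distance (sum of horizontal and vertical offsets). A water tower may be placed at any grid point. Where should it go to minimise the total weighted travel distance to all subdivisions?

(11, 8)

Manhattan distance separates: Σwᵢ(|x−xᵢ|+|y−yᵢ|) = Σwᵢ|x−xᵢ| + Σwᵢ|y−yᵢ|, so x and y are optimised independently as 1-D weighted medians.
Total weight W = 248; half = 124.
x-coordinate, sorted with cumulative weight:
  x=9 (Fenton, w=4) cum 4
  x=10 (Denby, w=60) cum 64
  x=11 (Elwood, w=70) cum 134  ← median
  x=15 (Ashton, w=12) cum 146
  x=19 (Brookfield, w=2) cum 148
  x=22 (Calder, w=100) cum 248
⇒ x* = 11
y-coordinate, sorted with cumulative weight:
  y=3 (Calder, w=100) cum 100
  y=4 (Fenton, w=4) cum 104
  y=8 (Denby, w=60) cum 164  ← median
  y=14 (Ashton, w=12) cum 176
  y=23 (Elwood, w=70) cum 246
  y=24 (Brookfield, w=2) cum 248
⇒ y* = 8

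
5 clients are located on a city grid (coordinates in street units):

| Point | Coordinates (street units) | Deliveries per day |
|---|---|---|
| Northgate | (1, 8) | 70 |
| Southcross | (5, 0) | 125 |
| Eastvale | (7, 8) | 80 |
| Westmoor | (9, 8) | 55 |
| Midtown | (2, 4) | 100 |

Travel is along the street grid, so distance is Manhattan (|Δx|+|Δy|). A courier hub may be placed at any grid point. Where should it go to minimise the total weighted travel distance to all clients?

(5, 4)

Manhattan distance separates: Σwᵢ(|x−xᵢ|+|y−yᵢ|) = Σwᵢ|x−xᵢ| + Σwᵢ|y−yᵢ|, so x and y are optimised independently as 1-D weighted medians.
Total weight W = 430; half = 215.
x-coordinate, sorted with cumulative weight:
  x=1 (Northgate, w=70) cum 70
  x=2 (Midtown, w=100) cum 170
  x=5 (Southcross, w=125) cum 295  ← median
  x=7 (Eastvale, w=80) cum 375
  x=9 (Westmoor, w=55) cum 430
⇒ x* = 5
y-coordinate, sorted with cumulative weight:
  y=0 (Southcross, w=125) cum 125
  y=4 (Midtown, w=100) cum 225  ← median
  y=8 (Northgate, w=70) cum 295
  y=8 (Eastvale, w=80) cum 375
  y=8 (Westmoor, w=55) cum 430
⇒ y* = 4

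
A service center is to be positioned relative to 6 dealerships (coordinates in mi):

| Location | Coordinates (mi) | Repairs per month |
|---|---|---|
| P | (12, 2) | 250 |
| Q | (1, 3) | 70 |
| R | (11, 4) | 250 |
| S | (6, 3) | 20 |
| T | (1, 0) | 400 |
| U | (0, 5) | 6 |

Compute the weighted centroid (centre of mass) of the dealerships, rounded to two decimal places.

(6.37, 1.81)

The minimiser of Σwᵢ‖p−pᵢ‖² is the weighted centroid p* = (Σwᵢpᵢ)/(Σwᵢ).
Σwᵢ = 996.
Σwᵢxᵢ = 250·12 + 70·1 + 250·11 + 20·6 + 400·1 + 6·0 = 6340.
Σwᵢyᵢ = 250·2 + 70·3 + 250·4 + 20·3 + 400·0 + 6·5 = 1800.
x* = 6340/996 = 6.37, y* = 1800/996 = 1.81.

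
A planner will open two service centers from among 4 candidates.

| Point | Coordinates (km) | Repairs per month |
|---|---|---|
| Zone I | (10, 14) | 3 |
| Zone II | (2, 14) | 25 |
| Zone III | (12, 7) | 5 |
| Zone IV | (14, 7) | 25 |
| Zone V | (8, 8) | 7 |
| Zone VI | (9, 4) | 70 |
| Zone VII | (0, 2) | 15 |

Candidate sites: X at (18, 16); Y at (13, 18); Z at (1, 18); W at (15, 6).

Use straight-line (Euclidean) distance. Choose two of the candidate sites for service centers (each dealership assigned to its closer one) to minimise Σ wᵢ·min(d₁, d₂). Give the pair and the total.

{Z, W}, total 909.1

Evaluate every pair (each demand assigned to the nearer of the two):
  {Z, W}: total = 909.1
  {Y, W}: total = 1085.3
  {X, W}: total = 1184.1
  {Y, Z}: total = 1787.4
  {X, Z}: total = 1804.0
  {X, Y}: total = 2014.6
Best pair: {Z, W} with total 909.1.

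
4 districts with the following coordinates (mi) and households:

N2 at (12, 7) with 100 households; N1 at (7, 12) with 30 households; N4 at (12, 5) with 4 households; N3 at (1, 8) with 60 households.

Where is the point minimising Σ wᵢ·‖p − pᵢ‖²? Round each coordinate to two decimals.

The minimiser of Σwᵢ‖p−pᵢ‖² is the weighted centroid p* = (Σwᵢpᵢ)/(Σwᵢ).
Σwᵢ = 194.
Σwᵢxᵢ = 100·12 + 30·7 + 4·12 + 60·1 = 1518.
Σwᵢyᵢ = 100·7 + 30·12 + 4·5 + 60·8 = 1560.
x* = 1518/194 = 7.82, y* = 1560/194 = 8.04.

(7.82, 8.04)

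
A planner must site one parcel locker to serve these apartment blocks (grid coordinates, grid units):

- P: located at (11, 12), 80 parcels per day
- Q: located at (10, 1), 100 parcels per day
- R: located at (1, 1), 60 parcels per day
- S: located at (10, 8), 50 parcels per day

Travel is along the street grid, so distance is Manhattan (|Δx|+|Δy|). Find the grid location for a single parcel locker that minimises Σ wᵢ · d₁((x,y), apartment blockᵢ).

Manhattan distance separates: Σwᵢ(|x−xᵢ|+|y−yᵢ|) = Σwᵢ|x−xᵢ| + Σwᵢ|y−yᵢ|, so x and y are optimised independently as 1-D weighted medians.
Total weight W = 290; half = 145.
x-coordinate, sorted with cumulative weight:
  x=1 (R, w=60) cum 60
  x=10 (Q, w=100) cum 160  ← median
  x=10 (S, w=50) cum 210
  x=11 (P, w=80) cum 290
⇒ x* = 10
y-coordinate, sorted with cumulative weight:
  y=1 (Q, w=100) cum 100
  y=1 (R, w=60) cum 160  ← median
  y=8 (S, w=50) cum 210
  y=12 (P, w=80) cum 290
⇒ y* = 1

(10, 1)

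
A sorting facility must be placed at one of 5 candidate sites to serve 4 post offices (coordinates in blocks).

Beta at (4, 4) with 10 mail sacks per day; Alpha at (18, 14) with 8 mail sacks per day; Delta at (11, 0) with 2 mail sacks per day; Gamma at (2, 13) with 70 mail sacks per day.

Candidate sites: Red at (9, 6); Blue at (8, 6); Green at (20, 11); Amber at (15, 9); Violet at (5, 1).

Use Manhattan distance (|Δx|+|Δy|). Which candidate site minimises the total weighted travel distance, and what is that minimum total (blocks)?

Total weighted distance at each candidate:
  Red (9, 6): total = 1202
  Blue (8, 6): total = 1132
  Green (20, 11): total = 1710
  Amber (15, 9): total = 1440
  Violet (5, 1): total = 1312
Minimum is at Blue with total 1132 blocks.

Blue, total 1132 blocks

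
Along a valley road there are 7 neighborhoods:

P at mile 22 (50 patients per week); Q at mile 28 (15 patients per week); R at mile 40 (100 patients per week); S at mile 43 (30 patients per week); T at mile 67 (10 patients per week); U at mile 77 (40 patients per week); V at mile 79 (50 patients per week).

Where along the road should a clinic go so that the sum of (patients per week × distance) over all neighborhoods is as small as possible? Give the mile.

For a sum of weighted absolute distances on a line, the optimum is the weighted median (not the mean). Total weight W = 295; half-weight = 147.5.
Sort by position and accumulate weight:
  mile 22 (P, w=50) → cum 50
  mile 28 (Q, w=15) → cum 65
  mile 40 (R, w=100) → cum 165  ≥ 147.5 → median here
  mile 43 (S, w=30) → cum 195
  mile 67 (T, w=10) → cum 205
  mile 77 (U, w=40) → cum 245
  mile 79 (V, w=50) → cum 295
Optimal location: mile 40.

x = 40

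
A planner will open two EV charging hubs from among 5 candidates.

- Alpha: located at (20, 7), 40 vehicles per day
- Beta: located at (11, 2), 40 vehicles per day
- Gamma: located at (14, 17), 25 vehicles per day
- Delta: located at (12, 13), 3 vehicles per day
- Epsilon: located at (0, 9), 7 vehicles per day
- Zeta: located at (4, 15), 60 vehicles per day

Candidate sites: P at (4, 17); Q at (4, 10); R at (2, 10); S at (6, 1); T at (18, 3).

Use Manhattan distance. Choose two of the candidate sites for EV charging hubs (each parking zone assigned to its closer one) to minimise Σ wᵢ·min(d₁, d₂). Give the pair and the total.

{P, T}, total 1050

Evaluate every pair (each demand assigned to the nearer of the two):
  {P, T}: total = 1050
  {Q, T}: total = 1353
  {R, T}: total = 1490
  {P, S}: total = 1530
  {Q, S}: total = 1793
  {P, Q}: total = 1798
  {P, R}: total = 1947
  {R, S}: total = 1995
  {S, T}: total = 2036
  {Q, R}: total = 2139
Best pair: {P, T} with total 1050.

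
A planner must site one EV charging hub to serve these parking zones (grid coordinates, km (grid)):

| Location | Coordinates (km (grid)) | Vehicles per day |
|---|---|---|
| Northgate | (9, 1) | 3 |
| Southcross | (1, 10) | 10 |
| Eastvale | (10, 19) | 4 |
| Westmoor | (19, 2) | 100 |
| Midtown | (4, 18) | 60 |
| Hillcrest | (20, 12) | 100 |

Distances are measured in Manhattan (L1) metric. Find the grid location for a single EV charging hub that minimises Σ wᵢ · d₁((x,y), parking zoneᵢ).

Manhattan distance separates: Σwᵢ(|x−xᵢ|+|y−yᵢ|) = Σwᵢ|x−xᵢ| + Σwᵢ|y−yᵢ|, so x and y are optimised independently as 1-D weighted medians.
Total weight W = 277; half = 138.5.
x-coordinate, sorted with cumulative weight:
  x=1 (Southcross, w=10) cum 10
  x=4 (Midtown, w=60) cum 70
  x=9 (Northgate, w=3) cum 73
  x=10 (Eastvale, w=4) cum 77
  x=19 (Westmoor, w=100) cum 177  ← median
  x=20 (Hillcrest, w=100) cum 277
⇒ x* = 19
y-coordinate, sorted with cumulative weight:
  y=1 (Northgate, w=3) cum 3
  y=2 (Westmoor, w=100) cum 103
  y=10 (Southcross, w=10) cum 113
  y=12 (Hillcrest, w=100) cum 213  ← median
  y=18 (Midtown, w=60) cum 273
  y=19 (Eastvale, w=4) cum 277
⇒ y* = 12

(19, 12)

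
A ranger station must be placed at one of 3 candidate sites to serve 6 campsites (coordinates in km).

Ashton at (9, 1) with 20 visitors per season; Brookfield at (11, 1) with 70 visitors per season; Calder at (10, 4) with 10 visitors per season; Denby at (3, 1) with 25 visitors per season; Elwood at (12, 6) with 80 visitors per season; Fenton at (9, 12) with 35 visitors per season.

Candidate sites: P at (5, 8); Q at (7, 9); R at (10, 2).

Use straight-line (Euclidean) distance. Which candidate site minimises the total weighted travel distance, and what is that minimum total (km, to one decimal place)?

Total weighted distance at each candidate:
  P (5, 8): total = 1833.0
  Q (7, 9): total = 1665.6
  R (10, 2): total = 1033.6
Minimum is at R with total 1033.6 km.

R, total 1033.6 km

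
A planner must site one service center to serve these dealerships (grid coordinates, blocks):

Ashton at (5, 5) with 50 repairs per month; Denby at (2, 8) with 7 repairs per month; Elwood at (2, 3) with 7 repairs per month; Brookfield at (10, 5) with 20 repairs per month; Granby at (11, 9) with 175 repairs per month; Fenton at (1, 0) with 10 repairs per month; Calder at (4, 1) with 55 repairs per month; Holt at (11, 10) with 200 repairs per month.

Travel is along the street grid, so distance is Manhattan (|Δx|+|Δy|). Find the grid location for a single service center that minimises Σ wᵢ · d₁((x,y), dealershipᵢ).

(11, 9)

Manhattan distance separates: Σwᵢ(|x−xᵢ|+|y−yᵢ|) = Σwᵢ|x−xᵢ| + Σwᵢ|y−yᵢ|, so x and y are optimised independently as 1-D weighted medians.
Total weight W = 524; half = 262.
x-coordinate, sorted with cumulative weight:
  x=1 (Fenton, w=10) cum 10
  x=2 (Denby, w=7) cum 17
  x=2 (Elwood, w=7) cum 24
  x=4 (Calder, w=55) cum 79
  x=5 (Ashton, w=50) cum 129
  x=10 (Brookfield, w=20) cum 149
  x=11 (Granby, w=175) cum 324  ← median
  x=11 (Holt, w=200) cum 524
⇒ x* = 11
y-coordinate, sorted with cumulative weight:
  y=0 (Fenton, w=10) cum 10
  y=1 (Calder, w=55) cum 65
  y=3 (Elwood, w=7) cum 72
  y=5 (Ashton, w=50) cum 122
  y=5 (Brookfield, w=20) cum 142
  y=8 (Denby, w=7) cum 149
  y=9 (Granby, w=175) cum 324  ← median
  y=10 (Holt, w=200) cum 524
⇒ y* = 9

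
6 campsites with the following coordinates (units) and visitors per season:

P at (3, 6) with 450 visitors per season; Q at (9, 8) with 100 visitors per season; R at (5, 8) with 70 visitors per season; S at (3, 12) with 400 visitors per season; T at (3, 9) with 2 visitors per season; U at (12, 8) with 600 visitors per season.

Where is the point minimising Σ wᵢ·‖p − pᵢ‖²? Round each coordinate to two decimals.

The minimiser of Σwᵢ‖p−pᵢ‖² is the weighted centroid p* = (Σwᵢpᵢ)/(Σwᵢ).
Σwᵢ = 1622.
Σwᵢxᵢ = 450·3 + 100·9 + 70·5 + 400·3 + 2·3 + 600·12 = 11006.
Σwᵢyᵢ = 450·6 + 100·8 + 70·8 + 400·12 + 2·9 + 600·8 = 13678.
x* = 11006/1622 = 6.79, y* = 13678/1622 = 8.43.

(6.79, 8.43)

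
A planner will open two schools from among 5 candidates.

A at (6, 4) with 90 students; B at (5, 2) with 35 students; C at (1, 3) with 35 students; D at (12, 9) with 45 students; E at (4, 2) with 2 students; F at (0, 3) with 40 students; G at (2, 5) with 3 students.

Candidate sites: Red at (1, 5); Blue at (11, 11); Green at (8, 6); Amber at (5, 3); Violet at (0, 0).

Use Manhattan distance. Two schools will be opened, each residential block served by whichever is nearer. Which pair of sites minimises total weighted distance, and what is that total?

Evaluate every pair (each demand assigned to the nearer of the two):
  {Blue, Amber}: total = 709
  {Green, Amber}: total = 889
  {Red, Amber}: total = 997
  {Amber, Violet}: total = 1079
  {Red, Blue}: total = 1125
  {Red, Green}: total = 1125
  {Green, Violet}: total = 1213
  {Blue, Green}: total = 1567
  {Blue, Violet}: total = 1573
  {Red, Violet}: total = 1665
Best pair: {Blue, Amber} with total 709.

{Blue, Amber}, total 709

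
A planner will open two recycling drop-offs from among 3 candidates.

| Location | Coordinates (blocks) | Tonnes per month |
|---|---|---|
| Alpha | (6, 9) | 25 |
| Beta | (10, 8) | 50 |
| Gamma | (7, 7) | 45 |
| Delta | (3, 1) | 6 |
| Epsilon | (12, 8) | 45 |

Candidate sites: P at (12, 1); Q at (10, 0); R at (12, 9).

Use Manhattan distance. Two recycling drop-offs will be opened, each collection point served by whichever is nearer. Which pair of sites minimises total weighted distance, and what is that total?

{Q, R}, total 708

Evaluate every pair (each demand assigned to the nearer of the two):
  {Q, R}: total = 708
  {P, R}: total = 714
  {P, Q}: total = 1538
Best pair: {Q, R} with total 708.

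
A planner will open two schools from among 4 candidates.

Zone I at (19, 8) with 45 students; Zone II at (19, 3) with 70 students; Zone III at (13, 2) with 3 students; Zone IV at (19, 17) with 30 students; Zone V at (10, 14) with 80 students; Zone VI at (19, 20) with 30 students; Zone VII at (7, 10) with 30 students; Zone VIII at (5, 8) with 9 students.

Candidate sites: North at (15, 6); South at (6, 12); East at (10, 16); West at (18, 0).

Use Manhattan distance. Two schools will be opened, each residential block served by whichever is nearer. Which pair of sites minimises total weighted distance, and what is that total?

{East, West}, total 1943

Evaluate every pair (each demand assigned to the nearer of the two):
  {East, West}: total = 1943
  {North, East}: total = 2006
  {North, South}: total = 2383
  {South, West}: total = 2491
  {North, West}: total = 3066
  {South, East}: total = 3341
Best pair: {East, West} with total 1943.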